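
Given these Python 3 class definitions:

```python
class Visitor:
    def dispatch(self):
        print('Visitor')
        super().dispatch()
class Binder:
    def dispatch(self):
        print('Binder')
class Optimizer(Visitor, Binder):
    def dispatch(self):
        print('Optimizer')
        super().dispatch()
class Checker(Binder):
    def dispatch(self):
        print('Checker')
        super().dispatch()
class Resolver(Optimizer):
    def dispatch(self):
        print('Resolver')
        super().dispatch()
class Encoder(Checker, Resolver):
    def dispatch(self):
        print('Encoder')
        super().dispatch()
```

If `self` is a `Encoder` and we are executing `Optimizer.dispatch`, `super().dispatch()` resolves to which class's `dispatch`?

Visitor

L[Encoder] = Encoder + merge(L[Checker], L[Resolver], [Checker Resolver])
  take Checker:  [Checker Binder object] + [Resolver Optimizer Visitor Binder object] + [Checker Resolver]
  take Resolver:  [Binder object] + [Resolver Optimizer Visitor Binder object] + [Resolver]
  take Optimizer:  [Binder object] + [Optimizer Visitor Binder object]
  take Visitor:  [Binder object] + [Visitor Binder object]
  take Binder:  [Binder object] + [Binder object]
  take object:  [object] + [object]
MRO: Encoder Checker Resolver Optimizer Visitor Binder object
super() in Optimizer.dispatch on a Encoder instance goes to the class after Optimizer in Encoder's MRO: Visitor.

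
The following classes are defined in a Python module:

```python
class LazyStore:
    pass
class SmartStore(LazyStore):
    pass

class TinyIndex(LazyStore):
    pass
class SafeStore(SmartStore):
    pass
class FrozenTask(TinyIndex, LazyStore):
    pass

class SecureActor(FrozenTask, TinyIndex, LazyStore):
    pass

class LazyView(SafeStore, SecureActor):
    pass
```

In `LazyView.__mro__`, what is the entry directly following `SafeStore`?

L[LazyView] = LazyView + merge(L[SafeStore], L[SecureActor], [SafeStore SecureActor])
  take SafeStore:  [SafeStore SmartStore LazyStore object] + [SecureActor FrozenTask TinyIndex LazyStore object] + [SafeStore SecureActor]
  take SmartStore:  [SmartStore LazyStore object] + [SecureActor FrozenTask TinyIndex LazyStore object] + [SecureActor]
  take SecureActor:  [LazyStore object] + [SecureActor FrozenTask TinyIndex LazyStore object] + [SecureActor]
  take FrozenTask:  [LazyStore object] + [FrozenTask TinyIndex LazyStore object]
  take TinyIndex:  [LazyStore object] + [TinyIndex LazyStore object]
  take LazyStore:  [LazyStore object] + [LazyStore object]
  take object:  [object] + [object]
MRO: LazyView SafeStore SmartStore SecureActor FrozenTask TinyIndex LazyStore object
SafeStore is at position 1; next is SmartStore.

SmartStore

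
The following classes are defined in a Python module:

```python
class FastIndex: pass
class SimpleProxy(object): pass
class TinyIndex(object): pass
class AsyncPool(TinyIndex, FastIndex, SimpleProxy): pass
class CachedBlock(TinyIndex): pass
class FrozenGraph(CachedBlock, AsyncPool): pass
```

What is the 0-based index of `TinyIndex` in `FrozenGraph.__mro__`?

3

L[FrozenGraph] = FrozenGraph + merge(L[CachedBlock], L[AsyncPool], [CachedBlock AsyncPool])
  take CachedBlock:  [CachedBlock TinyIndex object] + [AsyncPool TinyIndex FastIndex SimpleProxy object] + [CachedBlock AsyncPool]
  take AsyncPool:  [TinyIndex object] + [AsyncPool TinyIndex FastIndex SimpleProxy object] + [AsyncPool]
  take TinyIndex:  [TinyIndex object] + [TinyIndex FastIndex SimpleProxy object]
  take FastIndex:  [object] + [FastIndex SimpleProxy object]
  take SimpleProxy:  [object] + [SimpleProxy object]
  take object:  [object] + [object]
MRO: FrozenGraph CachedBlock AsyncPool TinyIndex FastIndex SimpleProxy object
TinyIndex sits at index 3.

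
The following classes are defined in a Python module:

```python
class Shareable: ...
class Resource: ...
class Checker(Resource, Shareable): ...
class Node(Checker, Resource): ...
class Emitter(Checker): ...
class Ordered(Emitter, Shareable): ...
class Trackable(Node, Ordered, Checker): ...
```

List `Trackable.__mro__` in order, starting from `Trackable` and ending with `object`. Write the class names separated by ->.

Trackable -> Node -> Ordered -> Emitter -> Checker -> Resource -> Shareable -> object

L[Trackable] = Trackable + merge(L[Node], L[Ordered], L[Checker], [Node Ordered Checker])
  take Node:  [Node Checker Resource Shareable object] + [Ordered Emitter Checker Resource Shareable object] + [Checker Resource Shareable object] + [Node Ordered Checker]
  take Ordered:  [Checker Resource Shareable object] + [Ordered Emitter Checker Resource Shareable object] + [Checker Resource Shareable object] + [Ordered Checker]
  take Emitter:  [Checker Resource Shareable object] + [Emitter Checker Resource Shareable object] + [Checker Resource Shareable object] + [Checker]
  take Checker:  [Checker Resource Shareable object] + [Checker Resource Shareable object] + [Checker Resource Shareable object] + [Checker]
  take Resource:  [Resource Shareable object] + [Resource Shareable object] + [Resource Shareable object]
  take Shareable:  [Shareable object] + [Shareable object] + [Shareable object]
  take object:  [object] + [object] + [object]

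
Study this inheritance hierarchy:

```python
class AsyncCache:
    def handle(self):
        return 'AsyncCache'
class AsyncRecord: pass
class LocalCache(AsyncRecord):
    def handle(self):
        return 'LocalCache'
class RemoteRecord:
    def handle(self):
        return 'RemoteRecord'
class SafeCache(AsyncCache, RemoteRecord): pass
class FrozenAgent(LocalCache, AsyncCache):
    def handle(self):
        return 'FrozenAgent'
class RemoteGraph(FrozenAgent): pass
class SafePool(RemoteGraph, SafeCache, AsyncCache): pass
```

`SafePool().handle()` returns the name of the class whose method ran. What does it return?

FrozenAgent

L[SafePool] = SafePool + merge(L[RemoteGraph], L[SafeCache], L[AsyncCache], [RemoteGraph SafeCache AsyncCache])
  take RemoteGraph:  [RemoteGraph FrozenAgent LocalCache AsyncRecord AsyncCache object] + [SafeCache AsyncCache RemoteRecord object] + [AsyncCache object] + [RemoteGraph SafeCache AsyncCache]
  take FrozenAgent:  [FrozenAgent LocalCache AsyncRecord AsyncCache object] + [SafeCache AsyncCache RemoteRecord object] + [AsyncCache object] + [SafeCache AsyncCache]
  take LocalCache:  [LocalCache AsyncRecord AsyncCache object] + [SafeCache AsyncCache RemoteRecord object] + [AsyncCache object] + [SafeCache AsyncCache]
  take AsyncRecord:  [AsyncRecord AsyncCache object] + [SafeCache AsyncCache RemoteRecord object] + [AsyncCache object] + [SafeCache AsyncCache]
  take SafeCache:  [AsyncCache object] + [SafeCache AsyncCache RemoteRecord object] + [AsyncCache object] + [SafeCache AsyncCache]
  take AsyncCache:  [AsyncCache object] + [AsyncCache RemoteRecord object] + [AsyncCache object] + [AsyncCache]
  take RemoteRecord:  [object] + [RemoteRecord object] + [object]
  take object:  [object] + [object] + [object]
MRO: SafePool RemoteGraph FrozenAgent LocalCache AsyncRecord SafeCache AsyncCache RemoteRecord object
handle is defined in: AsyncCache, FrozenAgent, LocalCache, RemoteRecord. First along the MRO is FrozenAgent.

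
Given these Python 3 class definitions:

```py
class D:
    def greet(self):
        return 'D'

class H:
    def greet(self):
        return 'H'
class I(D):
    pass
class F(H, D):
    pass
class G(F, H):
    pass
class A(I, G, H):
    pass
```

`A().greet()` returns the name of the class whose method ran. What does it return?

L[A] = A + merge(L[I], L[G], L[H], [I G H])
  take I:  [I D object] + [G F H D object] + [H object] + [I G H]
  take G:  [D object] + [G F H D object] + [H object] + [G H]
  take F:  [D object] + [F H D object] + [H object] + [H]
  take H:  [D object] + [H D object] + [H object] + [H]
  take D:  [D object] + [D object] + [object]
  take object:  [object] + [object] + [object]
MRO: A I G F H D object
greet is defined in: D, H. First along the MRO is H.

H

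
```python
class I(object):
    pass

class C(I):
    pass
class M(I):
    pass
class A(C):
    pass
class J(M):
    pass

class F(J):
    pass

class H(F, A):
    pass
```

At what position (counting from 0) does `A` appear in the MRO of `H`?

4

L[H] = H + merge(L[F], L[A], [F A])
  take F:  [F J M I object] + [A C I object] + [F A]
  take J:  [J M I object] + [A C I object] + [A]
  take M:  [M I object] + [A C I object] + [A]
  take A:  [I object] + [A C I object] + [A]
  take C:  [I object] + [C I object]
  take I:  [I object] + [I object]
  take object:  [object] + [object]
MRO: H F J M A C I object
A sits at index 4.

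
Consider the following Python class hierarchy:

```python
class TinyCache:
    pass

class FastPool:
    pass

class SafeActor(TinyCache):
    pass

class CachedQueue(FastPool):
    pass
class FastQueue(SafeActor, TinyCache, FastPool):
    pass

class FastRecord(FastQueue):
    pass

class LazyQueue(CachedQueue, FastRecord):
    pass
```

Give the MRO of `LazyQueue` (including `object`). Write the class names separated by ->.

LazyQueue -> CachedQueue -> FastRecord -> FastQueue -> SafeActor -> TinyCache -> FastPool -> object

L[LazyQueue] = LazyQueue + merge(L[CachedQueue], L[FastRecord], [CachedQueue FastRecord])
  take CachedQueue:  [CachedQueue FastPool object] + [FastRecord FastQueue SafeActor TinyCache FastPool object] + [CachedQueue FastRecord]
  take FastRecord:  [FastPool object] + [FastRecord FastQueue SafeActor TinyCache FastPool object] + [FastRecord]
  take FastQueue:  [FastPool object] + [FastQueue SafeActor TinyCache FastPool object]
  take SafeActor:  [FastPool object] + [SafeActor TinyCache FastPool object]
  take TinyCache:  [FastPool object] + [TinyCache FastPool object]
  take FastPool:  [FastPool object] + [FastPool object]
  take object:  [object] + [object]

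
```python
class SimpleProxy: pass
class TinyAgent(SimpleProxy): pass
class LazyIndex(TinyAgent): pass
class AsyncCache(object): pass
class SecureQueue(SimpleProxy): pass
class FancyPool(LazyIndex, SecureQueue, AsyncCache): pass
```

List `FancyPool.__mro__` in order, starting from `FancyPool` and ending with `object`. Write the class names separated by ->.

FancyPool -> LazyIndex -> TinyAgent -> SecureQueue -> SimpleProxy -> AsyncCache -> object

L[FancyPool] = FancyPool + merge(L[LazyIndex], L[SecureQueue], L[AsyncCache], [LazyIndex SecureQueue AsyncCache])
  take LazyIndex:  [LazyIndex TinyAgent SimpleProxy object] + [SecureQueue SimpleProxy object] + [AsyncCache object] + [LazyIndex SecureQueue AsyncCache]
  take TinyAgent:  [TinyAgent SimpleProxy object] + [SecureQueue SimpleProxy object] + [AsyncCache object] + [SecureQueue AsyncCache]
  take SecureQueue:  [SimpleProxy object] + [SecureQueue SimpleProxy object] + [AsyncCache object] + [SecureQueue AsyncCache]
  take SimpleProxy:  [SimpleProxy object] + [SimpleProxy object] + [AsyncCache object] + [AsyncCache]
  take AsyncCache:  [object] + [object] + [AsyncCache object] + [AsyncCache]
  take object:  [object] + [object] + [object]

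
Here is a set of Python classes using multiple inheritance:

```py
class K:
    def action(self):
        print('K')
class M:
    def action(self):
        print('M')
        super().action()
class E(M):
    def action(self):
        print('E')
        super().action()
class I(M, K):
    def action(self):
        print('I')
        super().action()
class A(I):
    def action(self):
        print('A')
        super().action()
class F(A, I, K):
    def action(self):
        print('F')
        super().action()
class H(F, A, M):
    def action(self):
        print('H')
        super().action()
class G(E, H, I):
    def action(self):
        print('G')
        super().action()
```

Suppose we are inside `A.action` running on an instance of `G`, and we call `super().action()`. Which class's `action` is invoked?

I

L[G] = G + merge(L[E], L[H], L[I], [E H I])
  take E:  [E M object] + [H F A I M K object] + [I M K object] + [E H I]
  take H:  [M object] + [H F A I M K object] + [I M K object] + [H I]
  take F:  [M object] + [F A I M K object] + [I M K object] + [I]
  take A:  [M object] + [A I M K object] + [I M K object] + [I]
  take I:  [M object] + [I M K object] + [I M K object] + [I]
  take M:  [M object] + [M K object] + [M K object]
  take K:  [object] + [K object] + [K object]
  take object:  [object] + [object] + [object]
MRO: G E H F A I M K object
super() in A.action on a G instance goes to the class after A in G's MRO: I.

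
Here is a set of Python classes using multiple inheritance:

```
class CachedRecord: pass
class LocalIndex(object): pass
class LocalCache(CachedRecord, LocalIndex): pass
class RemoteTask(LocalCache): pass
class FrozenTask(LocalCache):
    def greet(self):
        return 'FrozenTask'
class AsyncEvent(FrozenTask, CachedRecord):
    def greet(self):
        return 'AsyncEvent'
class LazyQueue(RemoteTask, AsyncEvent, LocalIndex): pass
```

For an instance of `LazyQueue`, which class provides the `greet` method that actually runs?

L[LazyQueue] = LazyQueue + merge(L[RemoteTask], L[AsyncEvent], L[LocalIndex], [RemoteTask AsyncEvent LocalIndex])
  take RemoteTask:  [RemoteTask LocalCache CachedRecord LocalIndex object] + [AsyncEvent FrozenTask LocalCache CachedRecord LocalIndex object] + [LocalIndex object] + [RemoteTask AsyncEvent LocalIndex]
  take AsyncEvent:  [LocalCache CachedRecord LocalIndex object] + [AsyncEvent FrozenTask LocalCache CachedRecord LocalIndex object] + [LocalIndex object] + [AsyncEvent LocalIndex]
  take FrozenTask:  [LocalCache CachedRecord LocalIndex object] + [FrozenTask LocalCache CachedRecord LocalIndex object] + [LocalIndex object] + [LocalIndex]
  take LocalCache:  [LocalCache CachedRecord LocalIndex object] + [LocalCache CachedRecord LocalIndex object] + [LocalIndex object] + [LocalIndex]
  take CachedRecord:  [CachedRecord LocalIndex object] + [CachedRecord LocalIndex object] + [LocalIndex object] + [LocalIndex]
  take LocalIndex:  [LocalIndex object] + [LocalIndex object] + [LocalIndex object] + [LocalIndex]
  take object:  [object] + [object] + [object]
MRO: LazyQueue RemoteTask AsyncEvent FrozenTask LocalCache CachedRecord LocalIndex object
greet is defined in: AsyncEvent, FrozenTask. First along the MRO is AsyncEvent.

AsyncEvent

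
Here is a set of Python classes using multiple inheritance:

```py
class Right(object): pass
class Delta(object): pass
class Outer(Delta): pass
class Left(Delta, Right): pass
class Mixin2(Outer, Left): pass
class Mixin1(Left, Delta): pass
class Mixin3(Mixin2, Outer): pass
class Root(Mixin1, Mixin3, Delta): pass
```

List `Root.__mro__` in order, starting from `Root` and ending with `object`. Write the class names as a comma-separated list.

Root, Mixin1, Mixin3, Mixin2, Outer, Left, Delta, Right, object

L[Root] = Root + merge(L[Mixin1], L[Mixin3], L[Delta], [Mixin1 Mixin3 Delta])
  take Mixin1:  [Mixin1 Left Delta Right object] + [Mixin3 Mixin2 Outer Left Delta Right object] + [Delta object] + [Mixin1 Mixin3 Delta]
  take Mixin3:  [Left Delta Right object] + [Mixin3 Mixin2 Outer Left Delta Right object] + [Delta object] + [Mixin3 Delta]
  take Mixin2:  [Left Delta Right object] + [Mixin2 Outer Left Delta Right object] + [Delta object] + [Delta]
  take Outer:  [Left Delta Right object] + [Outer Left Delta Right object] + [Delta object] + [Delta]
  take Left:  [Left Delta Right object] + [Left Delta Right object] + [Delta object] + [Delta]
  take Delta:  [Delta Right object] + [Delta Right object] + [Delta object] + [Delta]
  take Right:  [Right object] + [Right object] + [object]
  take object:  [object] + [object] + [object]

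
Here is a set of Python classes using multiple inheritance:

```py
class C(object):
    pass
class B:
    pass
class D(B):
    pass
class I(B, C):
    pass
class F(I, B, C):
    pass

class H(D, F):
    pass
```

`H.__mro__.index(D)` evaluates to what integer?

1

L[H] = H + merge(L[D], L[F], [D F])
  take D:  [D B object] + [F I B C object] + [D F]
  take F:  [B object] + [F I B C object] + [F]
  take I:  [B object] + [I B C object]
  take B:  [B object] + [B C object]
  take C:  [object] + [C object]
  take object:  [object] + [object]
MRO: H D F I B C object
D sits at index 1.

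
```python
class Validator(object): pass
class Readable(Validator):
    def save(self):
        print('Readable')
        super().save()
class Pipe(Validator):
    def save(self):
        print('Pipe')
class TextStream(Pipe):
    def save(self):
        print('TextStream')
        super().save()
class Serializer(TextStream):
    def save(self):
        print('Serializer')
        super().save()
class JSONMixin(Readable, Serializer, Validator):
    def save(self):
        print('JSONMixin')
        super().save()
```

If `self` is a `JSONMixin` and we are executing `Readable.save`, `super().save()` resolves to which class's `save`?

L[JSONMixin] = JSONMixin + merge(L[Readable], L[Serializer], L[Validator], [Readable Serializer Validator])
  take Readable:  [Readable Validator object] + [Serializer TextStream Pipe Validator object] + [Validator object] + [Readable Serializer Validator]
  take Serializer:  [Validator object] + [Serializer TextStream Pipe Validator object] + [Validator object] + [Serializer Validator]
  take TextStream:  [Validator object] + [TextStream Pipe Validator object] + [Validator object] + [Validator]
  take Pipe:  [Validator object] + [Pipe Validator object] + [Validator object] + [Validator]
  take Validator:  [Validator object] + [Validator object] + [Validator object] + [Validator]
  take object:  [object] + [object] + [object]
MRO: JSONMixin Readable Serializer TextStream Pipe Validator object
super() in Readable.save on a JSONMixin instance goes to the class after Readable in JSONMixin's MRO: Serializer.

Serializer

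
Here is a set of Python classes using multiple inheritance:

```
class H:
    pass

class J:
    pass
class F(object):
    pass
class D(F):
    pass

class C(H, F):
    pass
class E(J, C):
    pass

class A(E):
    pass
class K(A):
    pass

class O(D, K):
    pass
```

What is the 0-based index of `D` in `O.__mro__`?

1

L[O] = O + merge(L[D], L[K], [D K])
  take D:  [D F object] + [K A E J C H F object] + [D K]
  take K:  [F object] + [K A E J C H F object] + [K]
  take A:  [F object] + [A E J C H F object]
  take E:  [F object] + [E J C H F object]
  take J:  [F object] + [J C H F object]
  take C:  [F object] + [C H F object]
  take H:  [F object] + [H F object]
  take F:  [F object] + [F object]
  take object:  [object] + [object]
MRO: O D K A E J C H F object
D sits at index 1.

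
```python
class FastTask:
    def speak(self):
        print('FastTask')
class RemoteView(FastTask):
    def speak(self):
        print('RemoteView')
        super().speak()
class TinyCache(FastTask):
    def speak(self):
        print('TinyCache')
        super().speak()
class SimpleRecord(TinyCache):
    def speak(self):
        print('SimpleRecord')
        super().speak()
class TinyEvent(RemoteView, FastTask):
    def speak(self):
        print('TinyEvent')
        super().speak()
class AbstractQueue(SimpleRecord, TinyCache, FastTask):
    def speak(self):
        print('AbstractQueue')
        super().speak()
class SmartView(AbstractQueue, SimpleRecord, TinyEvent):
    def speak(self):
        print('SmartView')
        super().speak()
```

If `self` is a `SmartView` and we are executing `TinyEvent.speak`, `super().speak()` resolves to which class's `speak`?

RemoteView

L[SmartView] = SmartView + merge(L[AbstractQueue], L[SimpleRecord], L[TinyEvent], [AbstractQueue SimpleRecord TinyEvent])
  take AbstractQueue:  [AbstractQueue SimpleRecord TinyCache FastTask object] + [SimpleRecord TinyCache FastTask object] + [TinyEvent RemoteView FastTask object] + [AbstractQueue SimpleRecord TinyEvent]
  take SimpleRecord:  [SimpleRecord TinyCache FastTask object] + [SimpleRecord TinyCache FastTask object] + [TinyEvent RemoteView FastTask object] + [SimpleRecord TinyEvent]
  take TinyCache:  [TinyCache FastTask object] + [TinyCache FastTask object] + [TinyEvent RemoteView FastTask object] + [TinyEvent]
  take TinyEvent:  [FastTask object] + [FastTask object] + [TinyEvent RemoteView FastTask object] + [TinyEvent]
  take RemoteView:  [FastTask object] + [FastTask object] + [RemoteView FastTask object]
  take FastTask:  [FastTask object] + [FastTask object] + [FastTask object]
  take object:  [object] + [object] + [object]
MRO: SmartView AbstractQueue SimpleRecord TinyCache TinyEvent RemoteView FastTask object
super() in TinyEvent.speak on a SmartView instance goes to the class after TinyEvent in SmartView's MRO: RemoteView.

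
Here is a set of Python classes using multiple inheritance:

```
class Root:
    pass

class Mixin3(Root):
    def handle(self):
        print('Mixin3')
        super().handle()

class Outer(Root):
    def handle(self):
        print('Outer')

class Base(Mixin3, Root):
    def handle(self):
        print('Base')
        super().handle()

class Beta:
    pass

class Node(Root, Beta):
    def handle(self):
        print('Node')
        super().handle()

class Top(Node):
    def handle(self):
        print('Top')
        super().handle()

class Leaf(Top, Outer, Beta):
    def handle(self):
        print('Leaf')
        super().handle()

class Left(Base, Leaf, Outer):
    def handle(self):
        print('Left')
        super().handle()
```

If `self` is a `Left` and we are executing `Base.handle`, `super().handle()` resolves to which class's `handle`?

Mixin3

L[Left] = Left + merge(L[Base], L[Leaf], L[Outer], [Base Leaf Outer])
  take Base:  [Base Mixin3 Root object] + [Leaf Top Node Outer Root Beta object] + [Outer Root object] + [Base Leaf Outer]
  take Mixin3:  [Mixin3 Root object] + [Leaf Top Node Outer Root Beta object] + [Outer Root object] + [Leaf Outer]
  take Leaf:  [Root object] + [Leaf Top Node Outer Root Beta object] + [Outer Root object] + [Leaf Outer]
  take Top:  [Root object] + [Top Node Outer Root Beta object] + [Outer Root object] + [Outer]
  take Node:  [Root object] + [Node Outer Root Beta object] + [Outer Root object] + [Outer]
  take Outer:  [Root object] + [Outer Root Beta object] + [Outer Root object] + [Outer]
  take Root:  [Root object] + [Root Beta object] + [Root object]
  take Beta:  [object] + [Beta object] + [object]
  take object:  [object] + [object] + [object]
MRO: Left Base Mixin3 Leaf Top Node Outer Root Beta object
super() in Base.handle on a Left instance goes to the class after Base in Left's MRO: Mixin3.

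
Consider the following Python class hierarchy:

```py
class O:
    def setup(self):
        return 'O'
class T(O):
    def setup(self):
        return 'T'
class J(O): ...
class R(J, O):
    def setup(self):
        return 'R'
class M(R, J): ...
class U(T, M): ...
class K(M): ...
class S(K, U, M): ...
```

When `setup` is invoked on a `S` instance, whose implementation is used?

L[S] = S + merge(L[K], L[U], L[M], [K U M])
  take K:  [K M R J O object] + [U T M R J O object] + [M R J O object] + [K U M]
  take U:  [M R J O object] + [U T M R J O object] + [M R J O object] + [U M]
  take T:  [M R J O object] + [T M R J O object] + [M R J O object] + [M]
  take M:  [M R J O object] + [M R J O object] + [M R J O object] + [M]
  take R:  [R J O object] + [R J O object] + [R J O object]
  take J:  [J O object] + [J O object] + [J O object]
  take O:  [O object] + [O object] + [O object]
  take object:  [object] + [object] + [object]
MRO: S K U T M R J O object
setup is defined in: O, R, T. First along the MRO is T.

T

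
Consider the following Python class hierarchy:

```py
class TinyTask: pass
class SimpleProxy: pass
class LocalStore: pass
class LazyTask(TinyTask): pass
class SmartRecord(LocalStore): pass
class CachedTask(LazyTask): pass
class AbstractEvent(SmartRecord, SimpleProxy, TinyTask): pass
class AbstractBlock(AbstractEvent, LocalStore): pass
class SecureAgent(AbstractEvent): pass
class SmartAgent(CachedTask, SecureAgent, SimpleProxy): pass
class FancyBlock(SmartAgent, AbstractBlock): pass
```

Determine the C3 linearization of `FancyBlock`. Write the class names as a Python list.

[FancyBlock, SmartAgent, CachedTask, LazyTask, SecureAgent, AbstractBlock, AbstractEvent, SmartRecord, LocalStore, SimpleProxy, TinyTask, object]

L[FancyBlock] = FancyBlock + merge(L[SmartAgent], L[AbstractBlock], [SmartAgent AbstractBlock])
  take SmartAgent:  [SmartAgent CachedTask LazyTask SecureAgent AbstractEvent SmartRecord LocalStore SimpleProxy TinyTask object] + [AbstractBlock AbstractEvent SmartRecord LocalStore SimpleProxy TinyTask object] + [SmartAgent AbstractBlock]
  take CachedTask:  [CachedTask LazyTask SecureAgent AbstractEvent SmartRecord LocalStore SimpleProxy TinyTask object] + [AbstractBlock AbstractEvent SmartRecord LocalStore SimpleProxy TinyTask object] + [AbstractBlock]
  take LazyTask:  [LazyTask SecureAgent AbstractEvent SmartRecord LocalStore SimpleProxy TinyTask object] + [AbstractBlock AbstractEvent SmartRecord LocalStore SimpleProxy TinyTask object] + [AbstractBlock]
  take SecureAgent:  [SecureAgent AbstractEvent SmartRecord LocalStore SimpleProxy TinyTask object] + [AbstractBlock AbstractEvent SmartRecord LocalStore SimpleProxy TinyTask object] + [AbstractBlock]
  take AbstractBlock:  [AbstractEvent SmartRecord LocalStore SimpleProxy TinyTask object] + [AbstractBlock AbstractEvent SmartRecord LocalStore SimpleProxy TinyTask object] + [AbstractBlock]
  take AbstractEvent:  [AbstractEvent SmartRecord LocalStore SimpleProxy TinyTask object] + [AbstractEvent SmartRecord LocalStore SimpleProxy TinyTask object]
  take SmartRecord:  [SmartRecord LocalStore SimpleProxy TinyTask object] + [SmartRecord LocalStore SimpleProxy TinyTask object]
  take LocalStore:  [LocalStore SimpleProxy TinyTask object] + [LocalStore SimpleProxy TinyTask object]
  take SimpleProxy:  [SimpleProxy TinyTask object] + [SimpleProxy TinyTask object]
  take TinyTask:  [TinyTask object] + [TinyTask object]
  take object:  [object] + [object]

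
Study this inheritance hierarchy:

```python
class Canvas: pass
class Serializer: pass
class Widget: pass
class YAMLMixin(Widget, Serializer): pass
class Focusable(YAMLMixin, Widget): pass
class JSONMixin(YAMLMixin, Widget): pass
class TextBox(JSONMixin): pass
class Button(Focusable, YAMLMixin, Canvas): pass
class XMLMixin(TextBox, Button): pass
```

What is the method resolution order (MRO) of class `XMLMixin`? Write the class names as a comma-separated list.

L[XMLMixin] = XMLMixin + merge(L[TextBox], L[Button], [TextBox Button])
  take TextBox:  [TextBox JSONMixin YAMLMixin Widget Serializer object] + [Button Focusable YAMLMixin Widget Serializer Canvas object] + [TextBox Button]
  take JSONMixin:  [JSONMixin YAMLMixin Widget Serializer object] + [Button Focusable YAMLMixin Widget Serializer Canvas object] + [Button]
  take Button:  [YAMLMixin Widget Serializer object] + [Button Focusable YAMLMixin Widget Serializer Canvas object] + [Button]
  take Focusable:  [YAMLMixin Widget Serializer object] + [Focusable YAMLMixin Widget Serializer Canvas object]
  take YAMLMixin:  [YAMLMixin Widget Serializer object] + [YAMLMixin Widget Serializer Canvas object]
  take Widget:  [Widget Serializer object] + [Widget Serializer Canvas object]
  take Serializer:  [Serializer object] + [Serializer Canvas object]
  take Canvas:  [object] + [Canvas object]
  take object:  [object] + [object]

XMLMixin, TextBox, JSONMixin, Button, Focusable, YAMLMixin, Widget, Serializer, Canvas, object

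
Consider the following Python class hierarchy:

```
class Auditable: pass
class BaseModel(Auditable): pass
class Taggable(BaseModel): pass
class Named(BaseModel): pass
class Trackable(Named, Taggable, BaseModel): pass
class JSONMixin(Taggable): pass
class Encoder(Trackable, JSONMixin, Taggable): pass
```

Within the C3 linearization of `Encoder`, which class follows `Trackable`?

L[Encoder] = Encoder + merge(L[Trackable], L[JSONMixin], L[Taggable], [Trackable JSONMixin Taggable])
  take Trackable:  [Trackable Named Taggable BaseModel Auditable object] + [JSONMixin Taggable BaseModel Auditable object] + [Taggable BaseModel Auditable object] + [Trackable JSONMixin Taggable]
  take Named:  [Named Taggable BaseModel Auditable object] + [JSONMixin Taggable BaseModel Auditable object] + [Taggable BaseModel Auditable object] + [JSONMixin Taggable]
  take JSONMixin:  [Taggable BaseModel Auditable object] + [JSONMixin Taggable BaseModel Auditable object] + [Taggable BaseModel Auditable object] + [JSONMixin Taggable]
  take Taggable:  [Taggable BaseModel Auditable object] + [Taggable BaseModel Auditable object] + [Taggable BaseModel Auditable object] + [Taggable]
  take BaseModel:  [BaseModel Auditable object] + [BaseModel Auditable object] + [BaseModel Auditable object]
  take Auditable:  [Auditable object] + [Auditable object] + [Auditable object]
  take object:  [object] + [object] + [object]
MRO: Encoder Trackable Named JSONMixin Taggable BaseModel Auditable object
Trackable is at position 1; next is Named.

Named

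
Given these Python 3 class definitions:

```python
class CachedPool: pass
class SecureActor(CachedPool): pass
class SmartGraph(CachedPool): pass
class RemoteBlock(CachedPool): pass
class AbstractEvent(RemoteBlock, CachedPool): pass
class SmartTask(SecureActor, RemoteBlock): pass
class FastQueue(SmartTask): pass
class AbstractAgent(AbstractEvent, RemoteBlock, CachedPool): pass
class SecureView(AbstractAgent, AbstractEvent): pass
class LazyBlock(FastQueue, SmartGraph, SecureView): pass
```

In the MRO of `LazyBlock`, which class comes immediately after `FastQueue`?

SmartTask

L[LazyBlock] = LazyBlock + merge(L[FastQueue], L[SmartGraph], L[SecureView], [FastQueue SmartGraph SecureView])
  take FastQueue:  [FastQueue SmartTask SecureActor RemoteBlock CachedPool object] + [SmartGraph CachedPool object] + [SecureView AbstractAgent AbstractEvent RemoteBlock CachedPool object] + [FastQueue SmartGraph SecureView]
  take SmartTask:  [SmartTask SecureActor RemoteBlock CachedPool object] + [SmartGraph CachedPool object] + [SecureView AbstractAgent AbstractEvent RemoteBlock CachedPool object] + [SmartGraph SecureView]
  take SecureActor:  [SecureActor RemoteBlock CachedPool object] + [SmartGraph CachedPool object] + [SecureView AbstractAgent AbstractEvent RemoteBlock CachedPool object] + [SmartGraph SecureView]
  take SmartGraph:  [RemoteBlock CachedPool object] + [SmartGraph CachedPool object] + [SecureView AbstractAgent AbstractEvent RemoteBlock CachedPool object] + [SmartGraph SecureView]
  take SecureView:  [RemoteBlock CachedPool object] + [CachedPool object] + [SecureView AbstractAgent AbstractEvent RemoteBlock CachedPool object] + [SecureView]
  take AbstractAgent:  [RemoteBlock CachedPool object] + [CachedPool object] + [AbstractAgent AbstractEvent RemoteBlock CachedPool object]
  take AbstractEvent:  [RemoteBlock CachedPool object] + [CachedPool object] + [AbstractEvent RemoteBlock CachedPool object]
  take RemoteBlock:  [RemoteBlock CachedPool object] + [CachedPool object] + [RemoteBlock CachedPool object]
  take CachedPool:  [CachedPool object] + [CachedPool object] + [CachedPool object]
  take object:  [object] + [object] + [object]
MRO: LazyBlock FastQueue SmartTask SecureActor SmartGraph SecureView AbstractAgent AbstractEvent RemoteBlock CachedPool object
FastQueue is at position 1; next is SmartTask.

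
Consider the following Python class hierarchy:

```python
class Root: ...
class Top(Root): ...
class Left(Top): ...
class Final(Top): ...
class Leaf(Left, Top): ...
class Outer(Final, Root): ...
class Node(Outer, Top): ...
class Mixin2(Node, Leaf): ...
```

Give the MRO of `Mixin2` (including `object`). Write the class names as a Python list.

L[Mixin2] = Mixin2 + merge(L[Node], L[Leaf], [Node Leaf])
  take Node:  [Node Outer Final Top Root object] + [Leaf Left Top Root object] + [Node Leaf]
  take Outer:  [Outer Final Top Root object] + [Leaf Left Top Root object] + [Leaf]
  take Final:  [Final Top Root object] + [Leaf Left Top Root object] + [Leaf]
  take Leaf:  [Top Root object] + [Leaf Left Top Root object] + [Leaf]
  take Left:  [Top Root object] + [Left Top Root object]
  take Top:  [Top Root object] + [Top Root object]
  take Root:  [Root object] + [Root object]
  take object:  [object] + [object]

[Mixin2, Node, Outer, Final, Leaf, Left, Top, Root, object]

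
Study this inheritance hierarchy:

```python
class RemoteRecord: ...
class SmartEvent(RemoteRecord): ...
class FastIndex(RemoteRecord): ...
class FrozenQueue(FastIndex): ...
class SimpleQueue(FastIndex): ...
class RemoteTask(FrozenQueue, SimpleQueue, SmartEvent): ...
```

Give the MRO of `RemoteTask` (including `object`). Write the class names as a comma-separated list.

L[RemoteTask] = RemoteTask + merge(L[FrozenQueue], L[SimpleQueue], L[SmartEvent], [FrozenQueue SimpleQueue SmartEvent])
  take FrozenQueue:  [FrozenQueue FastIndex RemoteRecord object] + [SimpleQueue FastIndex RemoteRecord object] + [SmartEvent RemoteRecord object] + [FrozenQueue SimpleQueue SmartEvent]
  take SimpleQueue:  [FastIndex RemoteRecord object] + [SimpleQueue FastIndex RemoteRecord object] + [SmartEvent RemoteRecord object] + [SimpleQueue SmartEvent]
  take FastIndex:  [FastIndex RemoteRecord object] + [FastIndex RemoteRecord object] + [SmartEvent RemoteRecord object] + [SmartEvent]
  take SmartEvent:  [RemoteRecord object] + [RemoteRecord object] + [SmartEvent RemoteRecord object] + [SmartEvent]
  take RemoteRecord:  [RemoteRecord object] + [RemoteRecord object] + [RemoteRecord object]
  take object:  [object] + [object] + [object]

RemoteTask, FrozenQueue, SimpleQueue, FastIndex, SmartEvent, RemoteRecord, object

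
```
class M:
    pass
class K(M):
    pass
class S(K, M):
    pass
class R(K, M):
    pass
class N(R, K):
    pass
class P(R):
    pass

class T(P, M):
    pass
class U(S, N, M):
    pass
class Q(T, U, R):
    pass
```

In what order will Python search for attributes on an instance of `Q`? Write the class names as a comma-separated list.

L[Q] = Q + merge(L[T], L[U], L[R], [T U R])
  take T:  [T P R K M object] + [U S N R K M object] + [R K M object] + [T U R]
  take P:  [P R K M object] + [U S N R K M object] + [R K M object] + [U R]
  take U:  [R K M object] + [U S N R K M object] + [R K M object] + [U R]
  take S:  [R K M object] + [S N R K M object] + [R K M object] + [R]
  take N:  [R K M object] + [N R K M object] + [R K M object] + [R]
  take R:  [R K M object] + [R K M object] + [R K M object] + [R]
  take K:  [K M object] + [K M object] + [K M object]
  take M:  [M object] + [M object] + [M object]
  take object:  [object] + [object] + [object]

Q, T, P, U, S, N, R, K, M, object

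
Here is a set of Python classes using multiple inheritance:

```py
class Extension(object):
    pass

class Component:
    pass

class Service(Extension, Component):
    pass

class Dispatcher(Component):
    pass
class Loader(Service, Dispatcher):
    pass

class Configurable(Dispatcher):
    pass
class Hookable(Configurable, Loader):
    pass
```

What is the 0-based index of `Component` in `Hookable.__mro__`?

6

L[Hookable] = Hookable + merge(L[Configurable], L[Loader], [Configurable Loader])
  take Configurable:  [Configurable Dispatcher Component object] + [Loader Service Extension Dispatcher Component object] + [Configurable Loader]
  take Loader:  [Dispatcher Component object] + [Loader Service Extension Dispatcher Component object] + [Loader]
  take Service:  [Dispatcher Component object] + [Service Extension Dispatcher Component object]
  take Extension:  [Dispatcher Component object] + [Extension Dispatcher Component object]
  take Dispatcher:  [Dispatcher Component object] + [Dispatcher Component object]
  take Component:  [Component object] + [Component object]
  take object:  [object] + [object]
MRO: Hookable Configurable Loader Service Extension Dispatcher Component object
Component sits at index 6.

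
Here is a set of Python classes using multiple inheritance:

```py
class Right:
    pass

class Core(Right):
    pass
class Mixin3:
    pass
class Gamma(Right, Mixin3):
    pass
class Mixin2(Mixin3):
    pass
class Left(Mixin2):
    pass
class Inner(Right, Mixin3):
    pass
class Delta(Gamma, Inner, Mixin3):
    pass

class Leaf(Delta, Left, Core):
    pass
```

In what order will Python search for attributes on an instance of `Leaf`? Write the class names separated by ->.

Leaf -> Delta -> Gamma -> Inner -> Left -> Mixin2 -> Core -> Right -> Mixin3 -> object

L[Leaf] = Leaf + merge(L[Delta], L[Left], L[Core], [Delta Left Core])
  take Delta:  [Delta Gamma Inner Right Mixin3 object] + [Left Mixin2 Mixin3 object] + [Core Right object] + [Delta Left Core]
  take Gamma:  [Gamma Inner Right Mixin3 object] + [Left Mixin2 Mixin3 object] + [Core Right object] + [Left Core]
  take Inner:  [Inner Right Mixin3 object] + [Left Mixin2 Mixin3 object] + [Core Right object] + [Left Core]
  take Left:  [Right Mixin3 object] + [Left Mixin2 Mixin3 object] + [Core Right object] + [Left Core]
  take Mixin2:  [Right Mixin3 object] + [Mixin2 Mixin3 object] + [Core Right object] + [Core]
  take Core:  [Right Mixin3 object] + [Mixin3 object] + [Core Right object] + [Core]
  take Right:  [Right Mixin3 object] + [Mixin3 object] + [Right object]
  take Mixin3:  [Mixin3 object] + [Mixin3 object] + [object]
  take object:  [object] + [object] + [object]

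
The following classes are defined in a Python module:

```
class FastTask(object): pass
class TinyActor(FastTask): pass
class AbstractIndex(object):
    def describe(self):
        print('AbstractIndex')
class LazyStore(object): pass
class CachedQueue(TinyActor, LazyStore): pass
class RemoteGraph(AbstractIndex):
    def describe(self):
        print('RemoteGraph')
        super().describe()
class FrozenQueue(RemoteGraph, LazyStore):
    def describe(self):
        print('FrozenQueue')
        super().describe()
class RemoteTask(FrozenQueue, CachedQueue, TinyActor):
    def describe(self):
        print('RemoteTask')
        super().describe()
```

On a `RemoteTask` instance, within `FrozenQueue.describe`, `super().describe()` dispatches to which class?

L[RemoteTask] = RemoteTask + merge(L[FrozenQueue], L[CachedQueue], L[TinyActor], [FrozenQueue CachedQueue TinyActor])
  take FrozenQueue:  [FrozenQueue RemoteGraph AbstractIndex LazyStore object] + [CachedQueue TinyActor FastTask LazyStore object] + [TinyActor FastTask object] + [FrozenQueue CachedQueue TinyActor]
  take RemoteGraph:  [RemoteGraph AbstractIndex LazyStore object] + [CachedQueue TinyActor FastTask LazyStore object] + [TinyActor FastTask object] + [CachedQueue TinyActor]
  take AbstractIndex:  [AbstractIndex LazyStore object] + [CachedQueue TinyActor FastTask LazyStore object] + [TinyActor FastTask object] + [CachedQueue TinyActor]
  take CachedQueue:  [LazyStore object] + [CachedQueue TinyActor FastTask LazyStore object] + [TinyActor FastTask object] + [CachedQueue TinyActor]
  take TinyActor:  [LazyStore object] + [TinyActor FastTask LazyStore object] + [TinyActor FastTask object] + [TinyActor]
  take FastTask:  [LazyStore object] + [FastTask LazyStore object] + [FastTask object]
  take LazyStore:  [LazyStore object] + [LazyStore object] + [object]
  take object:  [object] + [object] + [object]
MRO: RemoteTask FrozenQueue RemoteGraph AbstractIndex CachedQueue TinyActor FastTask LazyStore object
super() in FrozenQueue.describe on a RemoteTask instance goes to the class after FrozenQueue in RemoteTask's MRO: RemoteGraph.

RemoteGraph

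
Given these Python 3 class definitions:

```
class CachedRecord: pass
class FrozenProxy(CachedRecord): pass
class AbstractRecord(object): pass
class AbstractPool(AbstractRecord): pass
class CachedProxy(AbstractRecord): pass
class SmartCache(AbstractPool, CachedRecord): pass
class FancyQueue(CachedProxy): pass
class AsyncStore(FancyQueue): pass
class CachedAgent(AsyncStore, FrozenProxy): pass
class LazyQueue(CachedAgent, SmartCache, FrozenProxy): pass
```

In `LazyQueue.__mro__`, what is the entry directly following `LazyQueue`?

L[LazyQueue] = LazyQueue + merge(L[CachedAgent], L[SmartCache], L[FrozenProxy], [CachedAgent SmartCache FrozenProxy])
  take CachedAgent:  [CachedAgent AsyncStore FancyQueue CachedProxy AbstractRecord FrozenProxy CachedRecord object] + [SmartCache AbstractPool AbstractRecord CachedRecord object] + [FrozenProxy CachedRecord object] + [CachedAgent SmartCache FrozenProxy]
  take AsyncStore:  [AsyncStore FancyQueue CachedProxy AbstractRecord FrozenProxy CachedRecord object] + [SmartCache AbstractPool AbstractRecord CachedRecord object] + [FrozenProxy CachedRecord object] + [SmartCache FrozenProxy]
  take FancyQueue:  [FancyQueue CachedProxy AbstractRecord FrozenProxy CachedRecord object] + [SmartCache AbstractPool AbstractRecord CachedRecord object] + [FrozenProxy CachedRecord object] + [SmartCache FrozenProxy]
  take CachedProxy:  [CachedProxy AbstractRecord FrozenProxy CachedRecord object] + [SmartCache AbstractPool AbstractRecord CachedRecord object] + [FrozenProxy CachedRecord object] + [SmartCache FrozenProxy]
  take SmartCache:  [AbstractRecord FrozenProxy CachedRecord object] + [SmartCache AbstractPool AbstractRecord CachedRecord object] + [FrozenProxy CachedRecord object] + [SmartCache FrozenProxy]
  take AbstractPool:  [AbstractRecord FrozenProxy CachedRecord object] + [AbstractPool AbstractRecord CachedRecord object] + [FrozenProxy CachedRecord object] + [FrozenProxy]
  take AbstractRecord:  [AbstractRecord FrozenProxy CachedRecord object] + [AbstractRecord CachedRecord object] + [FrozenProxy CachedRecord object] + [FrozenProxy]
  take FrozenProxy:  [FrozenProxy CachedRecord object] + [CachedRecord object] + [FrozenProxy CachedRecord object] + [FrozenProxy]
  take CachedRecord:  [CachedRecord object] + [CachedRecord object] + [CachedRecord object]
  take object:  [object] + [object] + [object]
MRO: LazyQueue CachedAgent AsyncStore FancyQueue CachedProxy SmartCache AbstractPool AbstractRecord FrozenProxy CachedRecord object
LazyQueue is at position 0; next is CachedAgent.

CachedAgent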